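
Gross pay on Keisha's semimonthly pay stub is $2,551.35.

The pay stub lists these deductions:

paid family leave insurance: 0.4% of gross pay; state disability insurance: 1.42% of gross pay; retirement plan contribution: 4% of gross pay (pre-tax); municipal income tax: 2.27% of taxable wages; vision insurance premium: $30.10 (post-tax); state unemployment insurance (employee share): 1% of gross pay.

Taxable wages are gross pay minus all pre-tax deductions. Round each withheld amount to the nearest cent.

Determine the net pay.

$2,291.65

Retirement plan contribution: $2,551.35 × 0.04 = $102.05
Taxable wages = $2,551.35 − $102.05 = $2,449.30
Municipal income tax: $2,449.30 × 0.0227 = $55.60
State unemployment insurance (employee share): $2,551.35 × 0.01 = $25.51
State disability insurance: $2,551.35 × 0.0142 = $36.23
Paid family leave insurance: $2,551.35 × 0.004 = $10.21
Vision insurance premium: $30.10
Total deductions = $102.05 + $55.60 + $25.51 + $36.23 + $10.21 + $30.10 = $259.70
Net pay = $2,551.35 − $259.70 = $2,291.65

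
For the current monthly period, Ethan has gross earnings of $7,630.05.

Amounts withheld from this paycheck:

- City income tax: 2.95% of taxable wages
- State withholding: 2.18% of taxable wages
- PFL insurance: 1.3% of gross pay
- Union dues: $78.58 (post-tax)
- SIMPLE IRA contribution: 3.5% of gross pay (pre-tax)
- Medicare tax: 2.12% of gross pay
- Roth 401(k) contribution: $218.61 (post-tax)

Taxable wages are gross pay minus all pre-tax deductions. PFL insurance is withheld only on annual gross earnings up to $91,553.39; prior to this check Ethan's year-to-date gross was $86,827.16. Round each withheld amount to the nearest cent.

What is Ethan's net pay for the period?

SIMPLE IRA contribution: $7,630.05 × 0.035 = $267.05
Taxable wages = $7,630.05 − $267.05 = $7,363.00
State withholding: $7,363.00 × 0.0218 = $160.51
City income tax: $7,363.00 × 0.0295 = $217.21
Medicare tax: $7,630.05 × 0.0212 = $161.76
PFL insurance: only $91,553.39 − $86,827.16 = $4,726.23 of this check is subject → $4,726.23 × 0.013 = $61.44
Union dues: $78.58
Roth 401(k) contribution: $218.61
Total deductions = $267.05 + $160.51 + $217.21 + $161.76 + $61.44 + $78.58 + $218.61 = $1,165.16
Net pay = $7,630.05 − $1,165.16 = $6,464.89

$6,464.89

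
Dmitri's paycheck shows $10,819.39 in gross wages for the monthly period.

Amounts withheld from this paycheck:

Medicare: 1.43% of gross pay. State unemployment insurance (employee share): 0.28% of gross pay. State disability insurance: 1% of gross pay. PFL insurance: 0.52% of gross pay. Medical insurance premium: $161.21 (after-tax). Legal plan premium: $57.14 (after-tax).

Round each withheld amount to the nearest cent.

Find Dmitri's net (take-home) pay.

$10,251.58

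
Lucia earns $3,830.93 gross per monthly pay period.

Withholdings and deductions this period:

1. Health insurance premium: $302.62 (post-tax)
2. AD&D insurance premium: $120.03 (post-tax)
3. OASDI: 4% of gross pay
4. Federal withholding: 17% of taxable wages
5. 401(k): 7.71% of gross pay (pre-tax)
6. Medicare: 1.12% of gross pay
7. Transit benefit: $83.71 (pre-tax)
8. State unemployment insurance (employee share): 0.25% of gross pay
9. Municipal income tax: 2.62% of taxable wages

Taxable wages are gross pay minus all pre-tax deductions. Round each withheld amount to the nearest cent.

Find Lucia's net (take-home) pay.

401(k): $3,830.93 × 0.0771 = $295.36
Transit benefit: $83.71
Pre-tax total = $295.36 + $83.71 = $379.07
Taxable wages = $3,830.93 − $379.07 = $3,451.86
Municipal income tax: $3,451.86 × 0.0262 = $90.44
Federal withholding: $3,451.86 × 0.17 = $586.82
OASDI: $3,830.93 × 0.04 = $153.24
Medicare: $3,830.93 × 0.0112 = $42.91
State unemployment insurance (employee share): $3,830.93 × 0.0025 = $9.58
AD&D insurance premium: $120.03
Health insurance premium: $302.62
Total deductions = $295.36 + $83.71 + $90.44 + $586.82 + $153.24 + $42.91 + $9.58 + $120.03 + $302.62 = $1,684.71
Net pay = $3,830.93 − $1,684.71 = $2,146.22

$2,146.22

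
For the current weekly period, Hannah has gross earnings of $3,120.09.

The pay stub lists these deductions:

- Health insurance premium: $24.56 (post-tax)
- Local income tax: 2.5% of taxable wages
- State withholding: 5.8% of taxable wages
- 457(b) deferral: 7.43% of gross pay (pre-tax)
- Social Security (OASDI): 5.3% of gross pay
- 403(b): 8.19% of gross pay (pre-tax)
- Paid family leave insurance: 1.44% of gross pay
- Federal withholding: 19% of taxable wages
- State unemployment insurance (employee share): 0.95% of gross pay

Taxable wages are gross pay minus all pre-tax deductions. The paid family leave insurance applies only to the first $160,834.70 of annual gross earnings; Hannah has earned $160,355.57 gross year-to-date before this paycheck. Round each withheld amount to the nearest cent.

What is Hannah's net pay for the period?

457(b) deferral: $3,120.09 × 0.0743 = $231.82
403(b): $3,120.09 × 0.0819 = $255.54
Pre-tax total = $231.82 + $255.54 = $487.36
Taxable wages = $3,120.09 − $487.36 = $2,632.73
State withholding: $2,632.73 × 0.058 = $152.70
Local income tax: $2,632.73 × 0.025 = $65.82
Federal withholding: $2,632.73 × 0.19 = $500.22
Paid family leave insurance: only $160,834.70 − $160,355.57 = $479.13 of this check is subject → $479.13 × 0.0144 = $6.90
State unemployment insurance (employee share): $3,120.09 × 0.0095 = $29.64
Social Security (OASDI): $3,120.09 × 0.053 = $165.36
Health insurance premium: $24.56
Total deductions = $231.82 + $255.54 + $152.70 + $65.82 + $500.22 + $6.90 + $29.64 + $165.36 + $24.56 = $1,432.56
Net pay = $3,120.09 − $1,432.56 = $1,687.53

$1,687.53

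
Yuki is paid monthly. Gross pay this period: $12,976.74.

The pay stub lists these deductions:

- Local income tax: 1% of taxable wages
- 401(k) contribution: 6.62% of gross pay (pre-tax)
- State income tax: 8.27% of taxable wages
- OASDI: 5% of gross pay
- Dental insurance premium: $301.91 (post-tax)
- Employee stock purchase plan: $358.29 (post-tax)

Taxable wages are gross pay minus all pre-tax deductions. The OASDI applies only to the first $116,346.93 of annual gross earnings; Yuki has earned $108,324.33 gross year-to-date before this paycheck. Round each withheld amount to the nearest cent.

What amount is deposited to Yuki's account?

$9,933.04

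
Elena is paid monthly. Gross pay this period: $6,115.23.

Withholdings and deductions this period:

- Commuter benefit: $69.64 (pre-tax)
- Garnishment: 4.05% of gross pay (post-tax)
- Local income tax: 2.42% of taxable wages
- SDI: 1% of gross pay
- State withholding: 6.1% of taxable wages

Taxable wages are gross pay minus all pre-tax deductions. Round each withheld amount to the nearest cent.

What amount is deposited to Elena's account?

$5,221.69

Commuter benefit: $69.64
Taxable wages = $6,115.23 − $69.64 = $6,045.59
Local income tax: $6,045.59 × 0.0242 = $146.30
State withholding: $6,045.59 × 0.061 = $368.78
SDI: $6,115.23 × 0.01 = $61.15
Garnishment: $6,115.23 × 0.0405 = $247.67
Total deductions = $69.64 + $146.30 + $368.78 + $61.15 + $247.67 = $893.54
Net pay = $6,115.23 − $893.54 = $5,221.69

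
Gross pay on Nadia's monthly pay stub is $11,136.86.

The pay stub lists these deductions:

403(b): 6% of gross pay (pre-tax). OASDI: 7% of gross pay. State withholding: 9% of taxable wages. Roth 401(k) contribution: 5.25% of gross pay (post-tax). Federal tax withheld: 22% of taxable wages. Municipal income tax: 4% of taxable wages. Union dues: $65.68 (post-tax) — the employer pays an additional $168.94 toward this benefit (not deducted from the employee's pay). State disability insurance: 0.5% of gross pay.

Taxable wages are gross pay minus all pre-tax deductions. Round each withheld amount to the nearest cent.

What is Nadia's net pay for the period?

$5,318.99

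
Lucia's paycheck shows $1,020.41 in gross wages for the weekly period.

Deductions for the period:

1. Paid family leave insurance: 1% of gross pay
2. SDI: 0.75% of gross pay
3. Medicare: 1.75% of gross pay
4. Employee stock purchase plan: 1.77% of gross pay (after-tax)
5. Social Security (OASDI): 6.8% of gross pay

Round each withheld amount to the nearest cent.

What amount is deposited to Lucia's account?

$897.25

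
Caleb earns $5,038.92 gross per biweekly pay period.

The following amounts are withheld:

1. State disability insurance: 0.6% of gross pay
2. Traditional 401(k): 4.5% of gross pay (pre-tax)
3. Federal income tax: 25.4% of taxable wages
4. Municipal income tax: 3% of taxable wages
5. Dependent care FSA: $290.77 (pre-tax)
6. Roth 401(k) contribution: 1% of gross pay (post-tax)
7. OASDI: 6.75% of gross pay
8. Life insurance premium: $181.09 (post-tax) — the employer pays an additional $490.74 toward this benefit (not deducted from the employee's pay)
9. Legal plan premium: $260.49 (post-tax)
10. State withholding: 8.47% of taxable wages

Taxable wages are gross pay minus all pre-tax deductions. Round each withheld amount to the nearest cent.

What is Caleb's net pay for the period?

$1,992.03

Traditional 401(k): $5,038.92 × 0.045 = $226.75
Dependent care FSA: $290.77
Pre-tax total = $226.75 + $290.77 = $517.52
Taxable wages = $5,038.92 − $517.52 = $4,521.40
State withholding: $4,521.40 × 0.0847 = $382.96
Federal income tax: $4,521.40 × 0.254 = $1,148.44
Municipal income tax: $4,521.40 × 0.03 = $135.64
OASDI: $5,038.92 × 0.0675 = $340.13
State disability insurance: $5,038.92 × 0.006 = $30.23
Legal plan premium: $260.49
Life insurance premium: $181.09
Roth 401(k) contribution: $5,038.92 × 0.01 = $50.39
(Employer's $490.74 toward life insurance premium is not withheld from the employee.)
Total deductions = $226.75 + $290.77 + $382.96 + $1,148.44 + $135.64 + $340.13 + $30.23 + $260.49 + $181.09 + $50.39 = $3,046.89
Net pay = $5,038.92 − $3,046.89 = $1,992.03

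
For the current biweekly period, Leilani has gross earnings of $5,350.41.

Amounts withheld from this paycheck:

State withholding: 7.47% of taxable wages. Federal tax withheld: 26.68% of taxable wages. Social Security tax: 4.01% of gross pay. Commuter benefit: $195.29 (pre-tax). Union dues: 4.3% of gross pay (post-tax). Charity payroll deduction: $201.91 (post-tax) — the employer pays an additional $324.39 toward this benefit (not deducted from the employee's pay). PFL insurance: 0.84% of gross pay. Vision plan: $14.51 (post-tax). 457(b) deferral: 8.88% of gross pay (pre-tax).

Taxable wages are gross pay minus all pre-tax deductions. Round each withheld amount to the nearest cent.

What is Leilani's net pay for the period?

$2,375.80

Commuter benefit: $195.29
457(b) deferral: $5,350.41 × 0.0888 = $475.12
Pre-tax total = $195.29 + $475.12 = $670.41
Taxable wages = $5,350.41 − $670.41 = $4,680.00
Federal tax withheld: $4,680.00 × 0.2668 = $1,248.62
State withholding: $4,680.00 × 0.0747 = $349.60
PFL insurance: $5,350.41 × 0.0084 = $44.94
Social Security tax: $5,350.41 × 0.0401 = $214.55
Charity payroll deduction: $201.91
Union dues: $5,350.41 × 0.043 = $230.07
Vision plan: $14.51
(Employer's $324.39 toward charity payroll deduction is not withheld from the employee.)
Total deductions = $195.29 + $475.12 + $1,248.62 + $349.60 + $44.94 + $214.55 + $201.91 + $230.07 + $14.51 = $2,974.61
Net pay = $5,350.41 − $2,974.61 = $2,375.80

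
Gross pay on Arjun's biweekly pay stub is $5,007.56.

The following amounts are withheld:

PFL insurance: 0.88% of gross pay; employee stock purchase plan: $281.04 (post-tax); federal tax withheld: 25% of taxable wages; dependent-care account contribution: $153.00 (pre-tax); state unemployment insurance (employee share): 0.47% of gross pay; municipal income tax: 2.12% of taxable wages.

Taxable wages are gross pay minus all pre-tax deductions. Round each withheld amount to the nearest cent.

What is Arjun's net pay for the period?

$3,189.35

Dependent-care account contribution: $153.00
Taxable wages = $5,007.56 − $153.00 = $4,854.56
Federal tax withheld: $4,854.56 × 0.25 = $1,213.64
Municipal income tax: $4,854.56 × 0.0212 = $102.92
PFL insurance: $5,007.56 × 0.0088 = $44.07
State unemployment insurance (employee share): $5,007.56 × 0.0047 = $23.54
Employee stock purchase plan: $281.04
Total deductions = $153.00 + $1,213.64 + $102.92 + $44.07 + $23.54 + $281.04 = $1,818.21
Net pay = $5,007.56 − $1,818.21 = $3,189.35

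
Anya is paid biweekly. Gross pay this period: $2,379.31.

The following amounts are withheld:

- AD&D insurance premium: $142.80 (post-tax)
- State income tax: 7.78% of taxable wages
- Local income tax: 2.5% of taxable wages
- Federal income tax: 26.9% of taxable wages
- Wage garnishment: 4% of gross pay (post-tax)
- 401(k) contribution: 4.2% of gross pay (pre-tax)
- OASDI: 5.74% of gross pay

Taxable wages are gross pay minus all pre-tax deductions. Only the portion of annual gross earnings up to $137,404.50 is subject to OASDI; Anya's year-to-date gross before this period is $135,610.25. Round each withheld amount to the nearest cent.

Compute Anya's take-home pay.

$1,090.95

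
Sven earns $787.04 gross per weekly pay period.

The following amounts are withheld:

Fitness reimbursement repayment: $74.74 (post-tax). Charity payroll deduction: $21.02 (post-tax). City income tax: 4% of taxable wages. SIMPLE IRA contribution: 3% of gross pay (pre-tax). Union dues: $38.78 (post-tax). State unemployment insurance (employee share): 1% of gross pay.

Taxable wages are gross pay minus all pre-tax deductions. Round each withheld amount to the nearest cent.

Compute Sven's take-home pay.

$590.48

SIMPLE IRA contribution: $787.04 × 0.03 = $23.61
Taxable wages = $787.04 − $23.61 = $763.43
City income tax: $763.43 × 0.04 = $30.54
State unemployment insurance (employee share): $787.04 × 0.01 = $7.87
Fitness reimbursement repayment: $74.74
Union dues: $38.78
Charity payroll deduction: $21.02
Total deductions = $23.61 + $30.54 + $7.87 + $74.74 + $38.78 + $21.02 = $196.56
Net pay = $787.04 − $196.56 = $590.48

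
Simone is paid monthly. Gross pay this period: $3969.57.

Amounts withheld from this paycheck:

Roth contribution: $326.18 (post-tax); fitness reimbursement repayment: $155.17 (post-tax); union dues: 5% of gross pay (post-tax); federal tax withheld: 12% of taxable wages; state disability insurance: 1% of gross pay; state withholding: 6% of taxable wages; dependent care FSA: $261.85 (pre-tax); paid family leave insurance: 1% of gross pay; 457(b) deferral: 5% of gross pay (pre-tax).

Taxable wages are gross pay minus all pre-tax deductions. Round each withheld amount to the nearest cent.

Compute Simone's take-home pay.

Dependent care FSA: $261.85
457(b) deferral: $3969.57 × 0.05 = $198.48
Pre-tax total = $261.85 + $198.48 = $460.33
Taxable wages = $3969.57 − $460.33 = $3509.24
Federal tax withheld: $3509.24 × 0.12 = $421.11
State withholding: $3509.24 × 0.06 = $210.55
Paid family leave insurance: $3969.57 × 0.01 = $39.70
State disability insurance: $3969.57 × 0.01 = $39.70
Union dues: $3969.57 × 0.05 = $198.48
Roth contribution: $326.18
Fitness reimbursement repayment: $155.17
Total deductions = $261.85 + $198.48 + $421.11 + $210.55 + $39.70 + $39.70 + $198.48 + $326.18 + $155.17 = $1851.22
Net pay = $3969.57 − $1851.22 = $2118.35

$2118.35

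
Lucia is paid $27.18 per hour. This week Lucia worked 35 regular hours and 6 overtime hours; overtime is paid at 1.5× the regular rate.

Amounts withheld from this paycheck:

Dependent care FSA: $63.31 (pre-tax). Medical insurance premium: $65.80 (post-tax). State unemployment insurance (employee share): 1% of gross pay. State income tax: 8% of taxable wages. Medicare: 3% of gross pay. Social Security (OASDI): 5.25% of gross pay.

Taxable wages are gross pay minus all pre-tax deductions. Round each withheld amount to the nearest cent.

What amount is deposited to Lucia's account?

$865.57

Regular pay: 35 × $27.18 = $951.30
Overtime pay: 6 × $27.18 × 1.5 = $244.62
Gross pay = $951.30 + $244.62 = $1,195.92
Dependent care FSA: $63.31
Taxable wages = $1,195.92 − $63.31 = $1,132.61
State income tax: $1,132.61 × 0.08 = $90.61
Social Security (OASDI): $1,195.92 × 0.0525 = $62.79
Medicare: $1,195.92 × 0.03 = $35.88
State unemployment insurance (employee share): $1,195.92 × 0.01 = $11.96
Medical insurance premium: $65.80
Total deductions = $63.31 + $90.61 + $62.79 + $35.88 + $11.96 + $65.80 = $330.35
Net pay = $1,195.92 − $330.35 = $865.57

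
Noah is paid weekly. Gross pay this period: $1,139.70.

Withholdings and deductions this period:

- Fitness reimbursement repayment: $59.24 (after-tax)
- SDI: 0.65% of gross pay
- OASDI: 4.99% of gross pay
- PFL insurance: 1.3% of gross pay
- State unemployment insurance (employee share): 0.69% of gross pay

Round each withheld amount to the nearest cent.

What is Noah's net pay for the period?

SDI: $1,139.70 × 0.0065 = $7.41
State unemployment insurance (employee share): $1,139.70 × 0.0069 = $7.86
PFL insurance: $1,139.70 × 0.013 = $14.82
OASDI: $1,139.70 × 0.0499 = $56.87
Fitness reimbursement repayment: $59.24
Total deductions = $7.41 + $7.86 + $14.82 + $56.87 + $59.24 = $146.20
Net pay = $1,139.70 − $146.20 = $993.50

$993.50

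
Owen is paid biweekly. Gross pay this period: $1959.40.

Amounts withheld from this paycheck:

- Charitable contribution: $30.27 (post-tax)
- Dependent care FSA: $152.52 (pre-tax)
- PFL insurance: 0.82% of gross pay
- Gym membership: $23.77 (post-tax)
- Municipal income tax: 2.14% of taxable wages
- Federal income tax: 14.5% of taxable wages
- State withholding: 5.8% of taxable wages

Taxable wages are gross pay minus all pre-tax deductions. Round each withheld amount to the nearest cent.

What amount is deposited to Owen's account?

Dependent care FSA: $152.52
Taxable wages = $1959.40 − $152.52 = $1806.88
State withholding: $1806.88 × 0.058 = $104.80
Federal income tax: $1806.88 × 0.145 = $262.00
Municipal income tax: $1806.88 × 0.0214 = $38.67
PFL insurance: $1959.40 × 0.0082 = $16.07
Gym membership: $23.77
Charitable contribution: $30.27
Total deductions = $152.52 + $104.80 + $262.00 + $38.67 + $16.07 + $23.77 + $30.27 = $628.10
Net pay = $1959.40 − $628.10 = $1331.30

$1331.30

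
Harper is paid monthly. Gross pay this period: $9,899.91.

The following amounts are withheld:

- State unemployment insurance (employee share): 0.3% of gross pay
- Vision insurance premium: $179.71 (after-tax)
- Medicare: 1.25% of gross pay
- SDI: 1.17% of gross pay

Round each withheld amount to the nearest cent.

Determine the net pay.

$9,450.92

Medicare: $9,899.91 × 0.0125 = $123.75
SDI: $9,899.91 × 0.0117 = $115.83
State unemployment insurance (employee share): $9,899.91 × 0.003 = $29.70
Vision insurance premium: $179.71
Total deductions = $123.75 + $115.83 + $29.70 + $179.71 = $448.99
Net pay = $9,899.91 − $448.99 = $9,450.92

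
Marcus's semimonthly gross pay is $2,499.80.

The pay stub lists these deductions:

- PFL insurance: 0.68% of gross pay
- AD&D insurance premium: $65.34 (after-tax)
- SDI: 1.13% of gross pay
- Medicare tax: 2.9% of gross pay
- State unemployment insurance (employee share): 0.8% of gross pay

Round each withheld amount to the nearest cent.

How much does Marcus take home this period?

$2,296.72

State unemployment insurance (employee share): $2,499.80 × 0.008 = $20.00
PFL insurance: $2,499.80 × 0.0068 = $17.00
SDI: $2,499.80 × 0.0113 = $28.25
Medicare tax: $2,499.80 × 0.029 = $72.49
AD&D insurance premium: $65.34
Total deductions = $20.00 + $17.00 + $28.25 + $72.49 + $65.34 = $203.08
Net pay = $2,499.80 − $203.08 = $2,296.72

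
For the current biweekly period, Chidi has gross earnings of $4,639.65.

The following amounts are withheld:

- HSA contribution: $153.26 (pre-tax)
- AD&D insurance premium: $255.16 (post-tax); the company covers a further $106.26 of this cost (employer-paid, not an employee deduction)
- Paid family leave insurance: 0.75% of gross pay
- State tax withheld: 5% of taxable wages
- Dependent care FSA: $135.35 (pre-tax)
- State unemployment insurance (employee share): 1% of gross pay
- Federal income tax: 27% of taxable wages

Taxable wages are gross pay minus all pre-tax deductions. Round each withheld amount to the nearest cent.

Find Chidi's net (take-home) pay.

$2,622.35

Dependent care FSA: $135.35
HSA contribution: $153.26
Pre-tax total = $135.35 + $153.26 = $288.61
Taxable wages = $4,639.65 − $288.61 = $4,351.04
State tax withheld: $4,351.04 × 0.05 = $217.55
Federal income tax: $4,351.04 × 0.27 = $1,174.78
Paid family leave insurance: $4,639.65 × 0.0075 = $34.80
State unemployment insurance (employee share): $4,639.65 × 0.01 = $46.40
AD&D insurance premium: $255.16
(Employer's $106.26 toward AD&D insurance premium is not withheld from the employee.)
Total deductions = $135.35 + $153.26 + $217.55 + $1,174.78 + $34.80 + $46.40 + $255.16 = $2,017.30
Net pay = $4,639.65 − $2,017.30 = $2,622.35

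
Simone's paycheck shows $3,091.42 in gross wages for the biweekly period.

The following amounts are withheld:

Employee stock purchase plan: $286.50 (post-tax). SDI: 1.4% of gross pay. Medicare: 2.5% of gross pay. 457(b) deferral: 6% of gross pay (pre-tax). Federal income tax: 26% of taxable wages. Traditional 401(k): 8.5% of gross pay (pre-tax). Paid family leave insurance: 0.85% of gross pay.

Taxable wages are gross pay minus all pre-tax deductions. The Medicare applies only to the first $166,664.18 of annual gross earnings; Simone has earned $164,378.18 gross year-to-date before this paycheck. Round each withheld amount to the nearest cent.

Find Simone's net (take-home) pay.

$1,542.73

457(b) deferral: $3,091.42 × 0.06 = $185.49
Traditional 401(k): $3,091.42 × 0.085 = $262.77
Pre-tax total = $185.49 + $262.77 = $448.26
Taxable wages = $3,091.42 − $448.26 = $2,643.16
Federal income tax: $2,643.16 × 0.26 = $687.22
Medicare: only $166,664.18 − $164,378.18 = $2,286.00 of this check is subject → $2,286.00 × 0.025 = $57.15
Paid family leave insurance: $3,091.42 × 0.0085 = $26.28
SDI: $3,091.42 × 0.014 = $43.28
Employee stock purchase plan: $286.50
Total deductions = $185.49 + $262.77 + $687.22 + $57.15 + $26.28 + $43.28 + $286.50 = $1,548.69
Net pay = $3,091.42 − $1,548.69 = $1,542.73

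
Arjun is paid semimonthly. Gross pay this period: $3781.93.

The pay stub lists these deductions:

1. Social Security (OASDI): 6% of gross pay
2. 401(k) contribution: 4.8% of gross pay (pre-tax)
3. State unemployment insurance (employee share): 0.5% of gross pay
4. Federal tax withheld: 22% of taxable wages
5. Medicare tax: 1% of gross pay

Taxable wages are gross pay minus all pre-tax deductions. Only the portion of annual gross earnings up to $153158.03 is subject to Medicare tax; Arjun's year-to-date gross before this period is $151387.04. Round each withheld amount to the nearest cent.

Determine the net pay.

401(k) contribution: $3781.93 × 0.048 = $181.53
Taxable wages = $3781.93 − $181.53 = $3600.40
Federal tax withheld: $3600.40 × 0.22 = $792.09
Social Security (OASDI): $3781.93 × 0.06 = $226.92
State unemployment insurance (employee share): $3781.93 × 0.005 = $18.91
Medicare tax: only $153158.03 − $151387.04 = $1770.99 of this check is subject → $1770.99 × 0.01 = $17.71
Total deductions = $181.53 + $792.09 + $226.92 + $18.91 + $17.71 = $1237.16
Net pay = $3781.93 − $1237.16 = $2544.77

$2544.77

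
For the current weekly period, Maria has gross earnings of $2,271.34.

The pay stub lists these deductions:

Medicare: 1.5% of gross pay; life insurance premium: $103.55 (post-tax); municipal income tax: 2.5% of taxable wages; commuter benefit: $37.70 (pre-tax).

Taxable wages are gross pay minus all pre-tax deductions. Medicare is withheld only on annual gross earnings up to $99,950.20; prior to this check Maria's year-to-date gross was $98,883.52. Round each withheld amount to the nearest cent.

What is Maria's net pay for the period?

Commuter benefit: $37.70
Taxable wages = $2,271.34 − $37.70 = $2,233.64
Municipal income tax: $2,233.64 × 0.025 = $55.84
Medicare: only $99,950.20 − $98,883.52 = $1,066.68 of this check is subject → $1,066.68 × 0.015 = $16.00
Life insurance premium: $103.55
Total deductions = $37.70 + $55.84 + $16.00 + $103.55 = $213.09
Net pay = $2,271.34 − $213.09 = $2,058.25

$2,058.25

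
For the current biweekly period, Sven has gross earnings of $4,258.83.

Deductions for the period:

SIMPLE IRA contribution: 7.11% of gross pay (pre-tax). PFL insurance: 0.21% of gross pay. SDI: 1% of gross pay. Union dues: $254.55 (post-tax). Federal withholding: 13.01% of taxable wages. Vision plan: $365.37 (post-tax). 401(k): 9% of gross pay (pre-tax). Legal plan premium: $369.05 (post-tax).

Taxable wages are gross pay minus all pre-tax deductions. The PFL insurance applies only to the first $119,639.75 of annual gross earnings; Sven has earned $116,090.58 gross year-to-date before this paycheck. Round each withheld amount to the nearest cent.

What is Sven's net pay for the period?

$2,068.92

401(k): $4,258.83 × 0.09 = $383.29
SIMPLE IRA contribution: $4,258.83 × 0.0711 = $302.80
Pre-tax total = $383.29 + $302.80 = $686.09
Taxable wages = $4,258.83 − $686.09 = $3,572.74
Federal withholding: $3,572.74 × 0.1301 = $464.81
SDI: $4,258.83 × 0.01 = $42.59
PFL insurance: only $119,639.75 − $116,090.58 = $3,549.17 of this check is subject → $3,549.17 × 0.0021 = $7.45
Vision plan: $365.37
Union dues: $254.55
Legal plan premium: $369.05
Total deductions = $383.29 + $302.80 + $464.81 + $42.59 + $7.45 + $365.37 + $254.55 + $369.05 = $2,189.91
Net pay = $4,258.83 − $2,189.91 = $2,068.92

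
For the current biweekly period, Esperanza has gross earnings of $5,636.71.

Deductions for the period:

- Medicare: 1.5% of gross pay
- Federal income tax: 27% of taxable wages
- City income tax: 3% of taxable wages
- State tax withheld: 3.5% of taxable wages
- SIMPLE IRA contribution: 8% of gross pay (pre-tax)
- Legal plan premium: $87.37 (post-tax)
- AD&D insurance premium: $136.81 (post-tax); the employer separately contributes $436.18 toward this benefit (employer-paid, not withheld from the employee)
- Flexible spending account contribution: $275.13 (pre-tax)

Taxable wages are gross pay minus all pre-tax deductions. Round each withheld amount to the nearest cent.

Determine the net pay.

Flexible spending account contribution: $275.13
SIMPLE IRA contribution: $5,636.71 × 0.08 = $450.94
Pre-tax total = $275.13 + $450.94 = $726.07
Taxable wages = $5,636.71 − $726.07 = $4,910.64
State tax withheld: $4,910.64 × 0.035 = $171.87
Federal income tax: $4,910.64 × 0.27 = $1,325.87
City income tax: $4,910.64 × 0.03 = $147.32
Medicare: $5,636.71 × 0.015 = $84.55
Legal plan premium: $87.37
AD&D insurance premium: $136.81
(Employer's $436.18 toward AD&D insurance premium is not withheld from the employee.)
Total deductions = $275.13 + $450.94 + $171.87 + $1,325.87 + $147.32 + $84.55 + $87.37 + $136.81 = $2,679.86
Net pay = $5,636.71 − $2,679.86 = $2,956.85

$2,956.85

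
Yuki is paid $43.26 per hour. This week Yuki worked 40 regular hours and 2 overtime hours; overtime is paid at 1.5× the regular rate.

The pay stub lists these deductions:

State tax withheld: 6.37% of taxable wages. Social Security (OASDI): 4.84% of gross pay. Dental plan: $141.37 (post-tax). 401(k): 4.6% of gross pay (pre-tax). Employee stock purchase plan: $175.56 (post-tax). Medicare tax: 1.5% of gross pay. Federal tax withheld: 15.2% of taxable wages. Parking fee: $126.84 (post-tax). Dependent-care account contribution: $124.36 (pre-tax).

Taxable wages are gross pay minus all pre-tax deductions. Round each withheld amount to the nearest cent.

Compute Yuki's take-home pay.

$732.59

Regular pay: 40 × $43.26 = $1,730.40
Overtime pay: 2 × $43.26 × 1.5 = $129.78
Gross pay = $1,730.40 + $129.78 = $1,860.18
401(k): $1,860.18 × 0.046 = $85.57
Dependent-care account contribution: $124.36
Pre-tax total = $85.57 + $124.36 = $209.93
Taxable wages = $1,860.18 − $209.93 = $1,650.25
State tax withheld: $1,650.25 × 0.0637 = $105.12
Federal tax withheld: $1,650.25 × 0.152 = $250.84
Social Security (OASDI): $1,860.18 × 0.0484 = $90.03
Medicare tax: $1,860.18 × 0.015 = $27.90
Parking fee: $126.84
Dental plan: $141.37
Employee stock purchase plan: $175.56
Total deductions = $85.57 + $124.36 + $105.12 + $250.84 + $90.03 + $27.90 + $126.84 + $141.37 + $175.56 = $1,127.59
Net pay = $1,860.18 − $1,127.59 = $732.59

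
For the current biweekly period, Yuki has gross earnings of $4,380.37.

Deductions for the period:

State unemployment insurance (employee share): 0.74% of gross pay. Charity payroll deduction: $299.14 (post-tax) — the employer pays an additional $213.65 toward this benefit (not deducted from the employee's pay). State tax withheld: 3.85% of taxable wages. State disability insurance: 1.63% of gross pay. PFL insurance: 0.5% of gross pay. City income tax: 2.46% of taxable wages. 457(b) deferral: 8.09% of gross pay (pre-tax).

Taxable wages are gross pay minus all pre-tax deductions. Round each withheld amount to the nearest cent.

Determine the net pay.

457(b) deferral: $4,380.37 × 0.0809 = $354.37
Taxable wages = $4,380.37 − $354.37 = $4,026.00
City income tax: $4,026.00 × 0.0246 = $99.04
State tax withheld: $4,026.00 × 0.0385 = $155.00
State unemployment insurance (employee share): $4,380.37 × 0.0074 = $32.41
PFL insurance: $4,380.37 × 0.005 = $21.90
State disability insurance: $4,380.37 × 0.0163 = $71.40
Charity payroll deduction: $299.14
(Employer's $213.65 toward charity payroll deduction is not withheld from the employee.)
Total deductions = $354.37 + $99.04 + $155.00 + $32.41 + $21.90 + $71.40 + $299.14 = $1,033.26
Net pay = $4,380.37 − $1,033.26 = $3,347.11

$3,347.11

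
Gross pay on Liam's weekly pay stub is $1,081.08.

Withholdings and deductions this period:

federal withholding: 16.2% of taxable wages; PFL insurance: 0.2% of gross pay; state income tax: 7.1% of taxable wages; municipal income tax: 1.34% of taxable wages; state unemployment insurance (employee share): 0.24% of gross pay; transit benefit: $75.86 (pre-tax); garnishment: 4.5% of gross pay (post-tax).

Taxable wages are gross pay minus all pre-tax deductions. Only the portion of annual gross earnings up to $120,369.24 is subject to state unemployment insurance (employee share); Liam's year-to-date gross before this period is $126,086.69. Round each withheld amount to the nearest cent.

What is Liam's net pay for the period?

Transit benefit: $75.86
Taxable wages = $1,081.08 − $75.86 = $1,005.22
State income tax: $1,005.22 × 0.071 = $71.37
Federal withholding: $1,005.22 × 0.162 = $162.85
Municipal income tax: $1,005.22 × 0.0134 = $13.47
PFL insurance: $1,081.08 × 0.002 = $2.16
State unemployment insurance (employee share): annual cap $120,369.24 already reached (YTD $126,086.69), so $0.00
Garnishment: $1,081.08 × 0.045 = $48.65
Total deductions = $75.86 + $71.37 + $162.85 + $13.47 + $2.16 + $0.00 + $48.65 = $374.36
Net pay = $1,081.08 − $374.36 = $706.72

$706.72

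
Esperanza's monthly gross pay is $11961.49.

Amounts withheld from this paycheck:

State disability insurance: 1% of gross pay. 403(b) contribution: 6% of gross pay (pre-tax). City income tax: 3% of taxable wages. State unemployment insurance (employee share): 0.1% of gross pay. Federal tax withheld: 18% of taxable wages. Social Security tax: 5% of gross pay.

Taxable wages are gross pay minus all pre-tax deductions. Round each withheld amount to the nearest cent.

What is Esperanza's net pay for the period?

403(b) contribution: $11961.49 × 0.06 = $717.69
Taxable wages = $11961.49 − $717.69 = $11243.80
City income tax: $11243.80 × 0.03 = $337.31
Federal tax withheld: $11243.80 × 0.18 = $2023.88
State unemployment insurance (employee share): $11961.49 × 0.001 = $11.96
Social Security tax: $11961.49 × 0.05 = $598.07
State disability insurance: $11961.49 × 0.01 = $119.61
Total deductions = $717.69 + $337.31 + $2023.88 + $11.96 + $598.07 + $119.61 = $3808.52
Net pay = $11961.49 − $3808.52 = $8152.97

$8152.97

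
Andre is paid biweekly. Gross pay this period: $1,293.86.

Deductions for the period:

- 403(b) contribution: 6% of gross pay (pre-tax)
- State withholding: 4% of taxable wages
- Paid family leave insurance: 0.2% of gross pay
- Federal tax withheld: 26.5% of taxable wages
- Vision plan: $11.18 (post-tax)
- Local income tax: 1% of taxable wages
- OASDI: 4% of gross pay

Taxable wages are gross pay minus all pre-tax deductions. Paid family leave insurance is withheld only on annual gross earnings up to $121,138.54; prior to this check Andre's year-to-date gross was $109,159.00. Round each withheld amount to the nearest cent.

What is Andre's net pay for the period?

$767.60

403(b) contribution: $1,293.86 × 0.06 = $77.63
Taxable wages = $1,293.86 − $77.63 = $1,216.23
State withholding: $1,216.23 × 0.04 = $48.65
Federal tax withheld: $1,216.23 × 0.265 = $322.30
Local income tax: $1,216.23 × 0.01 = $12.16
Paid family leave insurance: cap not yet reached, full $1,293.86 is subject → $1,293.86 × 0.002 = $2.59
OASDI: $1,293.86 × 0.04 = $51.75
Vision plan: $11.18
Total deductions = $77.63 + $48.65 + $322.30 + $12.16 + $2.59 + $51.75 + $11.18 = $526.26
Net pay = $1,293.86 − $526.26 = $767.60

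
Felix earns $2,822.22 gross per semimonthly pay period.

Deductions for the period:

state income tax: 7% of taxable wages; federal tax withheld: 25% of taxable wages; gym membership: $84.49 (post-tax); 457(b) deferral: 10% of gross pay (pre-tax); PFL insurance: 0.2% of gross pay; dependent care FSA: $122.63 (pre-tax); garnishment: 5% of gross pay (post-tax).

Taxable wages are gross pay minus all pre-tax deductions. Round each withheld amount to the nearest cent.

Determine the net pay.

$1,412.57

Dependent care FSA: $122.63
457(b) deferral: $2,822.22 × 0.1 = $282.22
Pre-tax total = $122.63 + $282.22 = $404.85
Taxable wages = $2,822.22 − $404.85 = $2,417.37
Federal tax withheld: $2,417.37 × 0.25 = $604.34
State income tax: $2,417.37 × 0.07 = $169.22
PFL insurance: $2,822.22 × 0.002 = $5.64
Garnishment: $2,822.22 × 0.05 = $141.11
Gym membership: $84.49
Total deductions = $122.63 + $282.22 + $604.34 + $169.22 + $5.64 + $141.11 + $84.49 = $1,409.65
Net pay = $2,822.22 − $1,409.65 = $1,412.57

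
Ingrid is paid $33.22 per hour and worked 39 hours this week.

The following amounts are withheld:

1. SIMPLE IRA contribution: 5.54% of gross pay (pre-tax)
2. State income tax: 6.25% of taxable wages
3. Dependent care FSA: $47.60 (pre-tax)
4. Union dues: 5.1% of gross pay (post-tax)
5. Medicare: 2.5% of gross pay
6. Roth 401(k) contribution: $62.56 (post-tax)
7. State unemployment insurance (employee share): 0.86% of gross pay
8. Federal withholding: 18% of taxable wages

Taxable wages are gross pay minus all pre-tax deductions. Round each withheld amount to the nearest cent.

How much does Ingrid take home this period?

Gross pay: 39 × $33.22 = $1,295.58
SIMPLE IRA contribution: $1,295.58 × 0.0554 = $71.78
Dependent care FSA: $47.60
Pre-tax total = $71.78 + $47.60 = $119.38
Taxable wages = $1,295.58 − $119.38 = $1,176.20
State income tax: $1,176.20 × 0.0625 = $73.51
Federal withholding: $1,176.20 × 0.18 = $211.72
State unemployment insurance (employee share): $1,295.58 × 0.0086 = $11.14
Medicare: $1,295.58 × 0.025 = $32.39
Union dues: $1,295.58 × 0.051 = $66.07
Roth 401(k) contribution: $62.56
Total deductions = $71.78 + $47.60 + $73.51 + $211.72 + $11.14 + $32.39 + $66.07 + $62.56 = $576.77
Net pay = $1,295.58 − $576.77 = $718.81

$718.81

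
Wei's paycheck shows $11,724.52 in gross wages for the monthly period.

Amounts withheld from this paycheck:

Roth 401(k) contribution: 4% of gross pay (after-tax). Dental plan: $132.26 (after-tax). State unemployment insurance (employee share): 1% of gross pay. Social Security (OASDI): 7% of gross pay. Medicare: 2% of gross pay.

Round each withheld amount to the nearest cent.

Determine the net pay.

$9,950.82

State unemployment insurance (employee share): $11,724.52 × 0.01 = $117.25
Social Security (OASDI): $11,724.52 × 0.07 = $820.72
Medicare: $11,724.52 × 0.02 = $234.49
Roth 401(k) contribution: $11,724.52 × 0.04 = $468.98
Dental plan: $132.26
Total deductions = $117.25 + $820.72 + $234.49 + $468.98 + $132.26 = $1,773.70
Net pay = $11,724.52 − $1,773.70 = $9,950.82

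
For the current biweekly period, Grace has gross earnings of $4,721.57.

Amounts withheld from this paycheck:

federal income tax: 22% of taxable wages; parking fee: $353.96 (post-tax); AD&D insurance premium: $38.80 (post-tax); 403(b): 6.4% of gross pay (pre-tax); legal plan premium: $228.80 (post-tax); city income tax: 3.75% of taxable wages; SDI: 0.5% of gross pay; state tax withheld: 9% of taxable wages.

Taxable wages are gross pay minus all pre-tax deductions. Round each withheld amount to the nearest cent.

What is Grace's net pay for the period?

403(b): $4,721.57 × 0.064 = $302.18
Taxable wages = $4,721.57 − $302.18 = $4,419.39
City income tax: $4,419.39 × 0.0375 = $165.73
State tax withheld: $4,419.39 × 0.09 = $397.75
Federal income tax: $4,419.39 × 0.22 = $972.27
SDI: $4,721.57 × 0.005 = $23.61
Parking fee: $353.96
Legal plan premium: $228.80
AD&D insurance premium: $38.80
Total deductions = $302.18 + $165.73 + $397.75 + $972.27 + $23.61 + $353.96 + $228.80 + $38.80 = $2,483.10
Net pay = $4,721.57 − $2,483.10 = $2,238.47

$2,238.47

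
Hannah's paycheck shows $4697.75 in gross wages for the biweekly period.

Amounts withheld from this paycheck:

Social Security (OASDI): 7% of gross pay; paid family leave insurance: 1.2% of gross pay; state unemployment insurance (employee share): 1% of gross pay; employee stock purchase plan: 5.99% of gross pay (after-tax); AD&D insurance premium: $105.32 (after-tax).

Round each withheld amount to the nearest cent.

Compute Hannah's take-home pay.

$3878.84

State unemployment insurance (employee share): $4697.75 × 0.01 = $46.98
Paid family leave insurance: $4697.75 × 0.012 = $56.37
Social Security (OASDI): $4697.75 × 0.07 = $328.84
AD&D insurance premium: $105.32
Employee stock purchase plan: $4697.75 × 0.0599 = $281.40
Total deductions = $46.98 + $56.37 + $328.84 + $105.32 + $281.40 = $818.91
Net pay = $4697.75 − $818.91 = $3878.84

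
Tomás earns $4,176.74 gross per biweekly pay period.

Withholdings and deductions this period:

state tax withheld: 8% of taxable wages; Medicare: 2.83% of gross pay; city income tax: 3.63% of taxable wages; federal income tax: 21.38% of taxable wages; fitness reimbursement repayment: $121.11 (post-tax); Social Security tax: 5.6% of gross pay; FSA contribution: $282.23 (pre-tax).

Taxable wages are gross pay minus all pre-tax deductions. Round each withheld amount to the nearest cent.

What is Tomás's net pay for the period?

FSA contribution: $282.23
Taxable wages = $4,176.74 − $282.23 = $3,894.51
City income tax: $3,894.51 × 0.0363 = $141.37
State tax withheld: $3,894.51 × 0.08 = $311.56
Federal income tax: $3,894.51 × 0.2138 = $832.65
Medicare: $4,176.74 × 0.0283 = $118.20
Social Security tax: $4,176.74 × 0.056 = $233.90
Fitness reimbursement repayment: $121.11
Total deductions = $282.23 + $141.37 + $311.56 + $832.65 + $118.20 + $233.90 + $121.11 = $2,041.02
Net pay = $4,176.74 − $2,041.02 = $2,135.72

$2,135.72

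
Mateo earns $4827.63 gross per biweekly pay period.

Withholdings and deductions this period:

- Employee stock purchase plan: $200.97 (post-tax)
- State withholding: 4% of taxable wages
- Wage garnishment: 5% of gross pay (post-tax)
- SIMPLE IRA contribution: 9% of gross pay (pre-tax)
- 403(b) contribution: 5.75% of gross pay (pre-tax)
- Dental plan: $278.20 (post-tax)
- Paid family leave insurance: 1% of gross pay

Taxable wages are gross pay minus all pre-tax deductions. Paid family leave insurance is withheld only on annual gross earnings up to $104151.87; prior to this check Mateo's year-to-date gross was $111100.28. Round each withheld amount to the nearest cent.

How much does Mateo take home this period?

$3230.38

403(b) contribution: $4827.63 × 0.0575 = $277.59
SIMPLE IRA contribution: $4827.63 × 0.09 = $434.49
Pre-tax total = $277.59 + $434.49 = $712.08
Taxable wages = $4827.63 − $712.08 = $4115.55
State withholding: $4115.55 × 0.04 = $164.62
Paid family leave insurance: annual cap $104151.87 already reached (YTD $111100.28), so $0.00
Employee stock purchase plan: $200.97
Dental plan: $278.20
Wage garnishment: $4827.63 × 0.05 = $241.38
Total deductions = $277.59 + $434.49 + $164.62 + $0.00 + $200.97 + $278.20 + $241.38 = $1597.25
Net pay = $4827.63 − $1597.25 = $3230.38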